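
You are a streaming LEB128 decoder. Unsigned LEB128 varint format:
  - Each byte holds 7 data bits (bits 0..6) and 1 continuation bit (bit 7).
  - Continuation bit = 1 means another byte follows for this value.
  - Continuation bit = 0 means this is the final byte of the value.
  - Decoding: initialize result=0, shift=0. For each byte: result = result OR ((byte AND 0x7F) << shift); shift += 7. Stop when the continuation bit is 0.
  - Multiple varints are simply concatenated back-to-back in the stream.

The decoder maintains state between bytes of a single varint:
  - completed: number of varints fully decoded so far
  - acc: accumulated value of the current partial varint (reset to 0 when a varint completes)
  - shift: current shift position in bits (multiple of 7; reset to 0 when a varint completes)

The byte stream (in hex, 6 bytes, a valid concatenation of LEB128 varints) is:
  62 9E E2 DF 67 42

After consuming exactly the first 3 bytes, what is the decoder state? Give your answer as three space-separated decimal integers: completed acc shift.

Answer: 1 12574 14

Derivation:
byte[0]=0x62 cont=0 payload=0x62: varint #1 complete (value=98); reset -> completed=1 acc=0 shift=0
byte[1]=0x9E cont=1 payload=0x1E: acc |= 30<<0 -> completed=1 acc=30 shift=7
byte[2]=0xE2 cont=1 payload=0x62: acc |= 98<<7 -> completed=1 acc=12574 shift=14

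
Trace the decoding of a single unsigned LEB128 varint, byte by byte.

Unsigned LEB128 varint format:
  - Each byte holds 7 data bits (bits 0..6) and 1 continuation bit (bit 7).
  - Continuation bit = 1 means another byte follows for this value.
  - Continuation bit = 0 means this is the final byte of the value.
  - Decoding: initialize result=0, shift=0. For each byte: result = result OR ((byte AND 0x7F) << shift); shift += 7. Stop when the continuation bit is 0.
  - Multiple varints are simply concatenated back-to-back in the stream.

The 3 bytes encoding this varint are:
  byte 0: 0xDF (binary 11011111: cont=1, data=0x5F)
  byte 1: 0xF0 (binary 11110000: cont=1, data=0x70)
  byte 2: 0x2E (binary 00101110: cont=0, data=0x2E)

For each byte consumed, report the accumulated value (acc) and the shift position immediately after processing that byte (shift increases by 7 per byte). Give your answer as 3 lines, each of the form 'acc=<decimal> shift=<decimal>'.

byte 0=0xDF: payload=0x5F=95, contrib = 95<<0 = 95; acc -> 95, shift -> 7
byte 1=0xF0: payload=0x70=112, contrib = 112<<7 = 14336; acc -> 14431, shift -> 14
byte 2=0x2E: payload=0x2E=46, contrib = 46<<14 = 753664; acc -> 768095, shift -> 21

Answer: acc=95 shift=7
acc=14431 shift=14
acc=768095 shift=21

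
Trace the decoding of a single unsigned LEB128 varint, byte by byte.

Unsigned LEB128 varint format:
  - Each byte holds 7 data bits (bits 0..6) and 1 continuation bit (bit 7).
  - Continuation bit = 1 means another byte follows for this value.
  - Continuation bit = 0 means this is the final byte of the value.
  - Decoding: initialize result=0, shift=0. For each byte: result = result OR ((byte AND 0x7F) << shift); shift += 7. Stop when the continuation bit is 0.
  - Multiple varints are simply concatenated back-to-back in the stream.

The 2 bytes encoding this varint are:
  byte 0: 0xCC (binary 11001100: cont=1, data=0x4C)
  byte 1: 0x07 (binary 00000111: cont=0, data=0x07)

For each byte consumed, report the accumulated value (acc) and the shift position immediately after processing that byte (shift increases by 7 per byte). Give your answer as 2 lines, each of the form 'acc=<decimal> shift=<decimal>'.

Answer: acc=76 shift=7
acc=972 shift=14

Derivation:
byte 0=0xCC: payload=0x4C=76, contrib = 76<<0 = 76; acc -> 76, shift -> 7
byte 1=0x07: payload=0x07=7, contrib = 7<<7 = 896; acc -> 972, shift -> 14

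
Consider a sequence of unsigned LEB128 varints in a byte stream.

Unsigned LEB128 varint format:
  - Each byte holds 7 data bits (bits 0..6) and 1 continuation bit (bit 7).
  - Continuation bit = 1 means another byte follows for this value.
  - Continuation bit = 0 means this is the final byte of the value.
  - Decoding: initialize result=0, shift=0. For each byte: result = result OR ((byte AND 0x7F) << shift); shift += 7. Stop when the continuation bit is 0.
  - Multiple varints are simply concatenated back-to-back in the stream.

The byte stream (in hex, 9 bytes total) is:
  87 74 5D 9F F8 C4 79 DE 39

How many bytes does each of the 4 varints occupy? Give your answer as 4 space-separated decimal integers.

Answer: 2 1 4 2

Derivation:
  byte[0]=0x87 cont=1 payload=0x07=7: acc |= 7<<0 -> acc=7 shift=7
  byte[1]=0x74 cont=0 payload=0x74=116: acc |= 116<<7 -> acc=14855 shift=14 [end]
Varint 1: bytes[0:2] = 87 74 -> value 14855 (2 byte(s))
  byte[2]=0x5D cont=0 payload=0x5D=93: acc |= 93<<0 -> acc=93 shift=7 [end]
Varint 2: bytes[2:3] = 5D -> value 93 (1 byte(s))
  byte[3]=0x9F cont=1 payload=0x1F=31: acc |= 31<<0 -> acc=31 shift=7
  byte[4]=0xF8 cont=1 payload=0x78=120: acc |= 120<<7 -> acc=15391 shift=14
  byte[5]=0xC4 cont=1 payload=0x44=68: acc |= 68<<14 -> acc=1129503 shift=21
  byte[6]=0x79 cont=0 payload=0x79=121: acc |= 121<<21 -> acc=254884895 shift=28 [end]
Varint 3: bytes[3:7] = 9F F8 C4 79 -> value 254884895 (4 byte(s))
  byte[7]=0xDE cont=1 payload=0x5E=94: acc |= 94<<0 -> acc=94 shift=7
  byte[8]=0x39 cont=0 payload=0x39=57: acc |= 57<<7 -> acc=7390 shift=14 [end]
Varint 4: bytes[7:9] = DE 39 -> value 7390 (2 byte(s))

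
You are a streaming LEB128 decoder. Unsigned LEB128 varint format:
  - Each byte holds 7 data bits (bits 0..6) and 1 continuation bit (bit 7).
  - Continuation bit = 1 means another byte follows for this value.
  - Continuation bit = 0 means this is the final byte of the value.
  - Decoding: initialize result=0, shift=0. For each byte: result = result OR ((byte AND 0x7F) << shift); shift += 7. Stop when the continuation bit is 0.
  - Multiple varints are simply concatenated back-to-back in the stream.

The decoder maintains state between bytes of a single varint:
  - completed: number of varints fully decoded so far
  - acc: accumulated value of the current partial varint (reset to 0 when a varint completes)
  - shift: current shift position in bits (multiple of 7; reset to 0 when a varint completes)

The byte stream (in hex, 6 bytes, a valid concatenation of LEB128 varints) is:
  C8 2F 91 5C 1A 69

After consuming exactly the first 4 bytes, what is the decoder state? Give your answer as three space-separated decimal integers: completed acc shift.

byte[0]=0xC8 cont=1 payload=0x48: acc |= 72<<0 -> completed=0 acc=72 shift=7
byte[1]=0x2F cont=0 payload=0x2F: varint #1 complete (value=6088); reset -> completed=1 acc=0 shift=0
byte[2]=0x91 cont=1 payload=0x11: acc |= 17<<0 -> completed=1 acc=17 shift=7
byte[3]=0x5C cont=0 payload=0x5C: varint #2 complete (value=11793); reset -> completed=2 acc=0 shift=0

Answer: 2 0 0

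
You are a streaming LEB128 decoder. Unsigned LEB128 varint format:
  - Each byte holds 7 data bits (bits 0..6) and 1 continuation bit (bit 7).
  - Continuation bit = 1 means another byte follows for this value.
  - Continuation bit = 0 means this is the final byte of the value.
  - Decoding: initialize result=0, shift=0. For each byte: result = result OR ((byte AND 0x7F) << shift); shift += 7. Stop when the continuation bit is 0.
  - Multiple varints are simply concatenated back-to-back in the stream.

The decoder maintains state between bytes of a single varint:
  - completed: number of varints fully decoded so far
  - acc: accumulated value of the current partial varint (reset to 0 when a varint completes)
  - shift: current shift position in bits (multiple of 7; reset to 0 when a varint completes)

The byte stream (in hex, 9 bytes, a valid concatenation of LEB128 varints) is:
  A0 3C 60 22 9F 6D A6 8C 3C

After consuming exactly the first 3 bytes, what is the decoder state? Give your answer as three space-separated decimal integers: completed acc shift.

byte[0]=0xA0 cont=1 payload=0x20: acc |= 32<<0 -> completed=0 acc=32 shift=7
byte[1]=0x3C cont=0 payload=0x3C: varint #1 complete (value=7712); reset -> completed=1 acc=0 shift=0
byte[2]=0x60 cont=0 payload=0x60: varint #2 complete (value=96); reset -> completed=2 acc=0 shift=0

Answer: 2 0 0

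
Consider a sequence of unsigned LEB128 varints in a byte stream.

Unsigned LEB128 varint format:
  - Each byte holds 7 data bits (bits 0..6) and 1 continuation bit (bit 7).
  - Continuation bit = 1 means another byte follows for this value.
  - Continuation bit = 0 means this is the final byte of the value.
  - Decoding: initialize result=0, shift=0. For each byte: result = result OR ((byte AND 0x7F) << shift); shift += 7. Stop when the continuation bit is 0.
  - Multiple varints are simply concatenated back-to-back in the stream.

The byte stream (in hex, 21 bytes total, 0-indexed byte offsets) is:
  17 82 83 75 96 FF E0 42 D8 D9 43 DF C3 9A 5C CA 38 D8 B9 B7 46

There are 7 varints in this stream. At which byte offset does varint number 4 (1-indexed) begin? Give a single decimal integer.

Answer: 8

Derivation:
  byte[0]=0x17 cont=0 payload=0x17=23: acc |= 23<<0 -> acc=23 shift=7 [end]
Varint 1: bytes[0:1] = 17 -> value 23 (1 byte(s))
  byte[1]=0x82 cont=1 payload=0x02=2: acc |= 2<<0 -> acc=2 shift=7
  byte[2]=0x83 cont=1 payload=0x03=3: acc |= 3<<7 -> acc=386 shift=14
  byte[3]=0x75 cont=0 payload=0x75=117: acc |= 117<<14 -> acc=1917314 shift=21 [end]
Varint 2: bytes[1:4] = 82 83 75 -> value 1917314 (3 byte(s))
  byte[4]=0x96 cont=1 payload=0x16=22: acc |= 22<<0 -> acc=22 shift=7
  byte[5]=0xFF cont=1 payload=0x7F=127: acc |= 127<<7 -> acc=16278 shift=14
  byte[6]=0xE0 cont=1 payload=0x60=96: acc |= 96<<14 -> acc=1589142 shift=21
  byte[7]=0x42 cont=0 payload=0x42=66: acc |= 66<<21 -> acc=140001174 shift=28 [end]
Varint 3: bytes[4:8] = 96 FF E0 42 -> value 140001174 (4 byte(s))
  byte[8]=0xD8 cont=1 payload=0x58=88: acc |= 88<<0 -> acc=88 shift=7
  byte[9]=0xD9 cont=1 payload=0x59=89: acc |= 89<<7 -> acc=11480 shift=14
  byte[10]=0x43 cont=0 payload=0x43=67: acc |= 67<<14 -> acc=1109208 shift=21 [end]
Varint 4: bytes[8:11] = D8 D9 43 -> value 1109208 (3 byte(s))
  byte[11]=0xDF cont=1 payload=0x5F=95: acc |= 95<<0 -> acc=95 shift=7
  byte[12]=0xC3 cont=1 payload=0x43=67: acc |= 67<<7 -> acc=8671 shift=14
  byte[13]=0x9A cont=1 payload=0x1A=26: acc |= 26<<14 -> acc=434655 shift=21
  byte[14]=0x5C cont=0 payload=0x5C=92: acc |= 92<<21 -> acc=193372639 shift=28 [end]
Varint 5: bytes[11:15] = DF C3 9A 5C -> value 193372639 (4 byte(s))
  byte[15]=0xCA cont=1 payload=0x4A=74: acc |= 74<<0 -> acc=74 shift=7
  byte[16]=0x38 cont=0 payload=0x38=56: acc |= 56<<7 -> acc=7242 shift=14 [end]
Varint 6: bytes[15:17] = CA 38 -> value 7242 (2 byte(s))
  byte[17]=0xD8 cont=1 payload=0x58=88: acc |= 88<<0 -> acc=88 shift=7
  byte[18]=0xB9 cont=1 payload=0x39=57: acc |= 57<<7 -> acc=7384 shift=14
  byte[19]=0xB7 cont=1 payload=0x37=55: acc |= 55<<14 -> acc=908504 shift=21
  byte[20]=0x46 cont=0 payload=0x46=70: acc |= 70<<21 -> acc=147709144 shift=28 [end]
Varint 7: bytes[17:21] = D8 B9 B7 46 -> value 147709144 (4 byte(s))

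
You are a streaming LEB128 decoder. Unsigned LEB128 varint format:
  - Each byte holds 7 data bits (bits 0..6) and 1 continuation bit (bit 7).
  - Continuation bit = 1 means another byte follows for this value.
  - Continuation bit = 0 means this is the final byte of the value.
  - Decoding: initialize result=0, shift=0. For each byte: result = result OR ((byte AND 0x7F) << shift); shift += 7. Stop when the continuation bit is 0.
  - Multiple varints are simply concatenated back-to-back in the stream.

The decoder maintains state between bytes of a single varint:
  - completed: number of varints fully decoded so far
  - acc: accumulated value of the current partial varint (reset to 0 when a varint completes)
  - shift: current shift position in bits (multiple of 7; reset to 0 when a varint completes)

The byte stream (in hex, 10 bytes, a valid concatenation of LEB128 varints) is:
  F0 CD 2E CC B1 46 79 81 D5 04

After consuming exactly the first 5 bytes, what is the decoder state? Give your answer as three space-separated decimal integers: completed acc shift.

byte[0]=0xF0 cont=1 payload=0x70: acc |= 112<<0 -> completed=0 acc=112 shift=7
byte[1]=0xCD cont=1 payload=0x4D: acc |= 77<<7 -> completed=0 acc=9968 shift=14
byte[2]=0x2E cont=0 payload=0x2E: varint #1 complete (value=763632); reset -> completed=1 acc=0 shift=0
byte[3]=0xCC cont=1 payload=0x4C: acc |= 76<<0 -> completed=1 acc=76 shift=7
byte[4]=0xB1 cont=1 payload=0x31: acc |= 49<<7 -> completed=1 acc=6348 shift=14

Answer: 1 6348 14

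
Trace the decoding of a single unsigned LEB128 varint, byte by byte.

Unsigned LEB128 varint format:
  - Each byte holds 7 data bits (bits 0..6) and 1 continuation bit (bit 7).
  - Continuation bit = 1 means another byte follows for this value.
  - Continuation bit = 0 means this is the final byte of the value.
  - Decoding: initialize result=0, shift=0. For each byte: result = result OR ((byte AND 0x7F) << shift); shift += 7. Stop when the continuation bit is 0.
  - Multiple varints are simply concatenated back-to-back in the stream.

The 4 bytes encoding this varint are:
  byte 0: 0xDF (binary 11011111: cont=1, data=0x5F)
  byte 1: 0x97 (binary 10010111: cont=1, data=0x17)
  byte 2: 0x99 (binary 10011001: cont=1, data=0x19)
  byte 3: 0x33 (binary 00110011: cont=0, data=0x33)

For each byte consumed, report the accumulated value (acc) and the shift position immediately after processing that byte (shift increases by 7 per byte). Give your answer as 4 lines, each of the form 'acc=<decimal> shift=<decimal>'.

Answer: acc=95 shift=7
acc=3039 shift=14
acc=412639 shift=21
acc=107367391 shift=28

Derivation:
byte 0=0xDF: payload=0x5F=95, contrib = 95<<0 = 95; acc -> 95, shift -> 7
byte 1=0x97: payload=0x17=23, contrib = 23<<7 = 2944; acc -> 3039, shift -> 14
byte 2=0x99: payload=0x19=25, contrib = 25<<14 = 409600; acc -> 412639, shift -> 21
byte 3=0x33: payload=0x33=51, contrib = 51<<21 = 106954752; acc -> 107367391, shift -> 28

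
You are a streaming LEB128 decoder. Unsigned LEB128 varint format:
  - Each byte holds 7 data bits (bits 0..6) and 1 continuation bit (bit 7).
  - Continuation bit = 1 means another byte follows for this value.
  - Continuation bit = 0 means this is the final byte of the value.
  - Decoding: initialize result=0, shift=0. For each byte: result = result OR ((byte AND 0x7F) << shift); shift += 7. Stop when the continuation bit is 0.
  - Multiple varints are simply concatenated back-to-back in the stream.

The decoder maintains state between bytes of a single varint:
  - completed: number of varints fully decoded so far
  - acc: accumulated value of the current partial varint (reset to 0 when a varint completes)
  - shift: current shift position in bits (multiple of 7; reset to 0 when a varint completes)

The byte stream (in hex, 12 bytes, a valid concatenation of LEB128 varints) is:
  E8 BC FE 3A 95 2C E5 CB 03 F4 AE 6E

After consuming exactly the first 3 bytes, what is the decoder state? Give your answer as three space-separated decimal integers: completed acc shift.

Answer: 0 2072168 21

Derivation:
byte[0]=0xE8 cont=1 payload=0x68: acc |= 104<<0 -> completed=0 acc=104 shift=7
byte[1]=0xBC cont=1 payload=0x3C: acc |= 60<<7 -> completed=0 acc=7784 shift=14
byte[2]=0xFE cont=1 payload=0x7E: acc |= 126<<14 -> completed=0 acc=2072168 shift=21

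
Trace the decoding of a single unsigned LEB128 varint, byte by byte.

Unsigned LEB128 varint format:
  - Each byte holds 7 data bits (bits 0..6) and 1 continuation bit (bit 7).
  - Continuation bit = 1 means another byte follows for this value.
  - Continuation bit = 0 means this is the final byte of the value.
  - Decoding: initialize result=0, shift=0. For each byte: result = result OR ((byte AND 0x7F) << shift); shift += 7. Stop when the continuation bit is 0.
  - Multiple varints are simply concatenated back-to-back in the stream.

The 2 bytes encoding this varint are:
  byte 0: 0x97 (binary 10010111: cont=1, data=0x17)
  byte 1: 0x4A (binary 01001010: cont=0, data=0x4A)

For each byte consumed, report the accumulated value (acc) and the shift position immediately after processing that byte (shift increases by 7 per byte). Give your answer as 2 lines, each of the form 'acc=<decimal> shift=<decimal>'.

Answer: acc=23 shift=7
acc=9495 shift=14

Derivation:
byte 0=0x97: payload=0x17=23, contrib = 23<<0 = 23; acc -> 23, shift -> 7
byte 1=0x4A: payload=0x4A=74, contrib = 74<<7 = 9472; acc -> 9495, shift -> 14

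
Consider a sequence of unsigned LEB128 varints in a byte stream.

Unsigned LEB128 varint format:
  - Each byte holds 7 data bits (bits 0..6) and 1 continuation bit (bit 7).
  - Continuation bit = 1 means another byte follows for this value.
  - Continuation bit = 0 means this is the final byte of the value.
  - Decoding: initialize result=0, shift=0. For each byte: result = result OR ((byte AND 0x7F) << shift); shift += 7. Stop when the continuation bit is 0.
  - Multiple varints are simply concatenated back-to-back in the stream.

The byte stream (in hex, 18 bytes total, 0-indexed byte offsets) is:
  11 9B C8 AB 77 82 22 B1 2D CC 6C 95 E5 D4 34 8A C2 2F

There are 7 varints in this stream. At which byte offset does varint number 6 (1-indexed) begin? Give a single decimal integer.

  byte[0]=0x11 cont=0 payload=0x11=17: acc |= 17<<0 -> acc=17 shift=7 [end]
Varint 1: bytes[0:1] = 11 -> value 17 (1 byte(s))
  byte[1]=0x9B cont=1 payload=0x1B=27: acc |= 27<<0 -> acc=27 shift=7
  byte[2]=0xC8 cont=1 payload=0x48=72: acc |= 72<<7 -> acc=9243 shift=14
  byte[3]=0xAB cont=1 payload=0x2B=43: acc |= 43<<14 -> acc=713755 shift=21
  byte[4]=0x77 cont=0 payload=0x77=119: acc |= 119<<21 -> acc=250274843 shift=28 [end]
Varint 2: bytes[1:5] = 9B C8 AB 77 -> value 250274843 (4 byte(s))
  byte[5]=0x82 cont=1 payload=0x02=2: acc |= 2<<0 -> acc=2 shift=7
  byte[6]=0x22 cont=0 payload=0x22=34: acc |= 34<<7 -> acc=4354 shift=14 [end]
Varint 3: bytes[5:7] = 82 22 -> value 4354 (2 byte(s))
  byte[7]=0xB1 cont=1 payload=0x31=49: acc |= 49<<0 -> acc=49 shift=7
  byte[8]=0x2D cont=0 payload=0x2D=45: acc |= 45<<7 -> acc=5809 shift=14 [end]
Varint 4: bytes[7:9] = B1 2D -> value 5809 (2 byte(s))
  byte[9]=0xCC cont=1 payload=0x4C=76: acc |= 76<<0 -> acc=76 shift=7
  byte[10]=0x6C cont=0 payload=0x6C=108: acc |= 108<<7 -> acc=13900 shift=14 [end]
Varint 5: bytes[9:11] = CC 6C -> value 13900 (2 byte(s))
  byte[11]=0x95 cont=1 payload=0x15=21: acc |= 21<<0 -> acc=21 shift=7
  byte[12]=0xE5 cont=1 payload=0x65=101: acc |= 101<<7 -> acc=12949 shift=14
  byte[13]=0xD4 cont=1 payload=0x54=84: acc |= 84<<14 -> acc=1389205 shift=21
  byte[14]=0x34 cont=0 payload=0x34=52: acc |= 52<<21 -> acc=110441109 shift=28 [end]
Varint 6: bytes[11:15] = 95 E5 D4 34 -> value 110441109 (4 byte(s))
  byte[15]=0x8A cont=1 payload=0x0A=10: acc |= 10<<0 -> acc=10 shift=7
  byte[16]=0xC2 cont=1 payload=0x42=66: acc |= 66<<7 -> acc=8458 shift=14
  byte[17]=0x2F cont=0 payload=0x2F=47: acc |= 47<<14 -> acc=778506 shift=21 [end]
Varint 7: bytes[15:18] = 8A C2 2F -> value 778506 (3 byte(s))

Answer: 11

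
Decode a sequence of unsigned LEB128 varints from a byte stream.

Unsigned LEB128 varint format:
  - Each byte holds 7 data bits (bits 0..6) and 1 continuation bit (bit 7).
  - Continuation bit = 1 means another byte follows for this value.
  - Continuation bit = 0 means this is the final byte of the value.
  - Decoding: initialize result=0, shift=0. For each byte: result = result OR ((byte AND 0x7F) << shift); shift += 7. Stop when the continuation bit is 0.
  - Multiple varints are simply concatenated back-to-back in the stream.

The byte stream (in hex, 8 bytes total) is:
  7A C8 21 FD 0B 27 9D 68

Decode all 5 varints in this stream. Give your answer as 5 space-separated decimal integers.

  byte[0]=0x7A cont=0 payload=0x7A=122: acc |= 122<<0 -> acc=122 shift=7 [end]
Varint 1: bytes[0:1] = 7A -> value 122 (1 byte(s))
  byte[1]=0xC8 cont=1 payload=0x48=72: acc |= 72<<0 -> acc=72 shift=7
  byte[2]=0x21 cont=0 payload=0x21=33: acc |= 33<<7 -> acc=4296 shift=14 [end]
Varint 2: bytes[1:3] = C8 21 -> value 4296 (2 byte(s))
  byte[3]=0xFD cont=1 payload=0x7D=125: acc |= 125<<0 -> acc=125 shift=7
  byte[4]=0x0B cont=0 payload=0x0B=11: acc |= 11<<7 -> acc=1533 shift=14 [end]
Varint 3: bytes[3:5] = FD 0B -> value 1533 (2 byte(s))
  byte[5]=0x27 cont=0 payload=0x27=39: acc |= 39<<0 -> acc=39 shift=7 [end]
Varint 4: bytes[5:6] = 27 -> value 39 (1 byte(s))
  byte[6]=0x9D cont=1 payload=0x1D=29: acc |= 29<<0 -> acc=29 shift=7
  byte[7]=0x68 cont=0 payload=0x68=104: acc |= 104<<7 -> acc=13341 shift=14 [end]
Varint 5: bytes[6:8] = 9D 68 -> value 13341 (2 byte(s))

Answer: 122 4296 1533 39 13341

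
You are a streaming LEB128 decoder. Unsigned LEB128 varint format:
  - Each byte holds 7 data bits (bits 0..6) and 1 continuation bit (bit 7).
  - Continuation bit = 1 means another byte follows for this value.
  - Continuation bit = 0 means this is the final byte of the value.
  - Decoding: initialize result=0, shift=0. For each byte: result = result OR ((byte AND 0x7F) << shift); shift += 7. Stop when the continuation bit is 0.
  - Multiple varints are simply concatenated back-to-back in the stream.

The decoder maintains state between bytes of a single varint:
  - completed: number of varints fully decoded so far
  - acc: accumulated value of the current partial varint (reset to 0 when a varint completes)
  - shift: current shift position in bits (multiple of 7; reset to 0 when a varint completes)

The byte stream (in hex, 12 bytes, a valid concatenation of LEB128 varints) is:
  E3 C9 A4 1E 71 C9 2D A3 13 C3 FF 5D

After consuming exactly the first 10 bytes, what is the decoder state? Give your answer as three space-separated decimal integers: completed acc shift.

Answer: 4 67 7

Derivation:
byte[0]=0xE3 cont=1 payload=0x63: acc |= 99<<0 -> completed=0 acc=99 shift=7
byte[1]=0xC9 cont=1 payload=0x49: acc |= 73<<7 -> completed=0 acc=9443 shift=14
byte[2]=0xA4 cont=1 payload=0x24: acc |= 36<<14 -> completed=0 acc=599267 shift=21
byte[3]=0x1E cont=0 payload=0x1E: varint #1 complete (value=63513827); reset -> completed=1 acc=0 shift=0
byte[4]=0x71 cont=0 payload=0x71: varint #2 complete (value=113); reset -> completed=2 acc=0 shift=0
byte[5]=0xC9 cont=1 payload=0x49: acc |= 73<<0 -> completed=2 acc=73 shift=7
byte[6]=0x2D cont=0 payload=0x2D: varint #3 complete (value=5833); reset -> completed=3 acc=0 shift=0
byte[7]=0xA3 cont=1 payload=0x23: acc |= 35<<0 -> completed=3 acc=35 shift=7
byte[8]=0x13 cont=0 payload=0x13: varint #4 complete (value=2467); reset -> completed=4 acc=0 shift=0
byte[9]=0xC3 cont=1 payload=0x43: acc |= 67<<0 -> completed=4 acc=67 shift=7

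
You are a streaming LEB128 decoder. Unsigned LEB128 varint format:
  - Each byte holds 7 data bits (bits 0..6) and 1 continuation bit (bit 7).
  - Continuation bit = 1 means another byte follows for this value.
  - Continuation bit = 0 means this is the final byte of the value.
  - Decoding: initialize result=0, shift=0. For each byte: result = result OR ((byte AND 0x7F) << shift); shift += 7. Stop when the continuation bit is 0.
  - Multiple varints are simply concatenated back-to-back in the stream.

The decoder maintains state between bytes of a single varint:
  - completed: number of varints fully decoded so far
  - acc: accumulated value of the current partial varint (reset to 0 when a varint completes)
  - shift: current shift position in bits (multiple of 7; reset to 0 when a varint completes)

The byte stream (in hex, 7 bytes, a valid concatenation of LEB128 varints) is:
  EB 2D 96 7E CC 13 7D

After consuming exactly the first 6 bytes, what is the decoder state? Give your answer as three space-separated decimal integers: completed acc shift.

byte[0]=0xEB cont=1 payload=0x6B: acc |= 107<<0 -> completed=0 acc=107 shift=7
byte[1]=0x2D cont=0 payload=0x2D: varint #1 complete (value=5867); reset -> completed=1 acc=0 shift=0
byte[2]=0x96 cont=1 payload=0x16: acc |= 22<<0 -> completed=1 acc=22 shift=7
byte[3]=0x7E cont=0 payload=0x7E: varint #2 complete (value=16150); reset -> completed=2 acc=0 shift=0
byte[4]=0xCC cont=1 payload=0x4C: acc |= 76<<0 -> completed=2 acc=76 shift=7
byte[5]=0x13 cont=0 payload=0x13: varint #3 complete (value=2508); reset -> completed=3 acc=0 shift=0

Answer: 3 0 0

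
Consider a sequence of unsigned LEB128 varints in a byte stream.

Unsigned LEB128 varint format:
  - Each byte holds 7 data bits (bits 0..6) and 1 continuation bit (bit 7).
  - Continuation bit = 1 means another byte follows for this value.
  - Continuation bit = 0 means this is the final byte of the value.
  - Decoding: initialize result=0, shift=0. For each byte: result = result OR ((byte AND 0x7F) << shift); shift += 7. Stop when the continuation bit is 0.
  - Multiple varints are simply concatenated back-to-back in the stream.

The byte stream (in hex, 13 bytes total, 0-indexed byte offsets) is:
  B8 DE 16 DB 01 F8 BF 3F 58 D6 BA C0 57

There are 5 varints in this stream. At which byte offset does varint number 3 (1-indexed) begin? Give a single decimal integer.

Answer: 5

Derivation:
  byte[0]=0xB8 cont=1 payload=0x38=56: acc |= 56<<0 -> acc=56 shift=7
  byte[1]=0xDE cont=1 payload=0x5E=94: acc |= 94<<7 -> acc=12088 shift=14
  byte[2]=0x16 cont=0 payload=0x16=22: acc |= 22<<14 -> acc=372536 shift=21 [end]
Varint 1: bytes[0:3] = B8 DE 16 -> value 372536 (3 byte(s))
  byte[3]=0xDB cont=1 payload=0x5B=91: acc |= 91<<0 -> acc=91 shift=7
  byte[4]=0x01 cont=0 payload=0x01=1: acc |= 1<<7 -> acc=219 shift=14 [end]
Varint 2: bytes[3:5] = DB 01 -> value 219 (2 byte(s))
  byte[5]=0xF8 cont=1 payload=0x78=120: acc |= 120<<0 -> acc=120 shift=7
  byte[6]=0xBF cont=1 payload=0x3F=63: acc |= 63<<7 -> acc=8184 shift=14
  byte[7]=0x3F cont=0 payload=0x3F=63: acc |= 63<<14 -> acc=1040376 shift=21 [end]
Varint 3: bytes[5:8] = F8 BF 3F -> value 1040376 (3 byte(s))
  byte[8]=0x58 cont=0 payload=0x58=88: acc |= 88<<0 -> acc=88 shift=7 [end]
Varint 4: bytes[8:9] = 58 -> value 88 (1 byte(s))
  byte[9]=0xD6 cont=1 payload=0x56=86: acc |= 86<<0 -> acc=86 shift=7
  byte[10]=0xBA cont=1 payload=0x3A=58: acc |= 58<<7 -> acc=7510 shift=14
  byte[11]=0xC0 cont=1 payload=0x40=64: acc |= 64<<14 -> acc=1056086 shift=21
  byte[12]=0x57 cont=0 payload=0x57=87: acc |= 87<<21 -> acc=183508310 shift=28 [end]
Varint 5: bytes[9:13] = D6 BA C0 57 -> value 183508310 (4 byte(s))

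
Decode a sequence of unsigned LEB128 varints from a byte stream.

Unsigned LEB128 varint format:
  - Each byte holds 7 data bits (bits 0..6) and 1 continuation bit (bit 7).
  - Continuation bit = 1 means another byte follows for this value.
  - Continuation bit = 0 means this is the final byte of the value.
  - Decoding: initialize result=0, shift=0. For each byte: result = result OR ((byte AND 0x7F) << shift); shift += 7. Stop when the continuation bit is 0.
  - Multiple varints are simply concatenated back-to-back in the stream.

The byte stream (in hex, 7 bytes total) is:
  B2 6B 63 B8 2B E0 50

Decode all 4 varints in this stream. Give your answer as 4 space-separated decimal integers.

Answer: 13746 99 5560 10336

Derivation:
  byte[0]=0xB2 cont=1 payload=0x32=50: acc |= 50<<0 -> acc=50 shift=7
  byte[1]=0x6B cont=0 payload=0x6B=107: acc |= 107<<7 -> acc=13746 shift=14 [end]
Varint 1: bytes[0:2] = B2 6B -> value 13746 (2 byte(s))
  byte[2]=0x63 cont=0 payload=0x63=99: acc |= 99<<0 -> acc=99 shift=7 [end]
Varint 2: bytes[2:3] = 63 -> value 99 (1 byte(s))
  byte[3]=0xB8 cont=1 payload=0x38=56: acc |= 56<<0 -> acc=56 shift=7
  byte[4]=0x2B cont=0 payload=0x2B=43: acc |= 43<<7 -> acc=5560 shift=14 [end]
Varint 3: bytes[3:5] = B8 2B -> value 5560 (2 byte(s))
  byte[5]=0xE0 cont=1 payload=0x60=96: acc |= 96<<0 -> acc=96 shift=7
  byte[6]=0x50 cont=0 payload=0x50=80: acc |= 80<<7 -> acc=10336 shift=14 [end]
Varint 4: bytes[5:7] = E0 50 -> value 10336 (2 byte(s))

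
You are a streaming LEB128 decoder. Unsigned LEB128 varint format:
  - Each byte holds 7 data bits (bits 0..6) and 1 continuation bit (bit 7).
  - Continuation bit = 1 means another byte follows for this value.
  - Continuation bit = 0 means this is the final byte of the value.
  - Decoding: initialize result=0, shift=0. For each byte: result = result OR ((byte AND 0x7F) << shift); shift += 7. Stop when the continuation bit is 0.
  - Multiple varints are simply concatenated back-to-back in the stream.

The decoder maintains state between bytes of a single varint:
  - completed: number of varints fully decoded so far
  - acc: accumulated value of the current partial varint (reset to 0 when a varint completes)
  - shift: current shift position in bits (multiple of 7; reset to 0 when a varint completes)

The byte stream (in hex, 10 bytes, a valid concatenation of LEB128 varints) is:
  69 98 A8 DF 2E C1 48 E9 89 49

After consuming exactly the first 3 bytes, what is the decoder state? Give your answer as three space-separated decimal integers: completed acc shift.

byte[0]=0x69 cont=0 payload=0x69: varint #1 complete (value=105); reset -> completed=1 acc=0 shift=0
byte[1]=0x98 cont=1 payload=0x18: acc |= 24<<0 -> completed=1 acc=24 shift=7
byte[2]=0xA8 cont=1 payload=0x28: acc |= 40<<7 -> completed=1 acc=5144 shift=14

Answer: 1 5144 14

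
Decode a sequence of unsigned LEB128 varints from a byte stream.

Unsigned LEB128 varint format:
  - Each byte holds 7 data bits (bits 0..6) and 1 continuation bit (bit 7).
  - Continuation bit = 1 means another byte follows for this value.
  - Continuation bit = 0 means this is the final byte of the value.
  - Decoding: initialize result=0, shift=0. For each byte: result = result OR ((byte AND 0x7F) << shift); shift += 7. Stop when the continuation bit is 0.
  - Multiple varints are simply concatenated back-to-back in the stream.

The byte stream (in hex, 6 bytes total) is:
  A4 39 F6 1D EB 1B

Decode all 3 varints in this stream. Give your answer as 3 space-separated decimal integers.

  byte[0]=0xA4 cont=1 payload=0x24=36: acc |= 36<<0 -> acc=36 shift=7
  byte[1]=0x39 cont=0 payload=0x39=57: acc |= 57<<7 -> acc=7332 shift=14 [end]
Varint 1: bytes[0:2] = A4 39 -> value 7332 (2 byte(s))
  byte[2]=0xF6 cont=1 payload=0x76=118: acc |= 118<<0 -> acc=118 shift=7
  byte[3]=0x1D cont=0 payload=0x1D=29: acc |= 29<<7 -> acc=3830 shift=14 [end]
Varint 2: bytes[2:4] = F6 1D -> value 3830 (2 byte(s))
  byte[4]=0xEB cont=1 payload=0x6B=107: acc |= 107<<0 -> acc=107 shift=7
  byte[5]=0x1B cont=0 payload=0x1B=27: acc |= 27<<7 -> acc=3563 shift=14 [end]
Varint 3: bytes[4:6] = EB 1B -> value 3563 (2 byte(s))

Answer: 7332 3830 3563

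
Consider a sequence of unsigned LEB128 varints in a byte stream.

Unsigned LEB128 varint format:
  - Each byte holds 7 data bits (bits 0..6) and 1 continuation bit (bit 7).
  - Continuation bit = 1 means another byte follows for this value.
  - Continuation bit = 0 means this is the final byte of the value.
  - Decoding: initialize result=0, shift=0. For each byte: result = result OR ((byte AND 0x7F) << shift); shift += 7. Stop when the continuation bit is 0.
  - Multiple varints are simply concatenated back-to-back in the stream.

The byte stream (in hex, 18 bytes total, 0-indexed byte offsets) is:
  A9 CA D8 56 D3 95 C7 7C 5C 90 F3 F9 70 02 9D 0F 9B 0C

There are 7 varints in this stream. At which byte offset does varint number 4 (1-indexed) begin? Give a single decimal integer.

  byte[0]=0xA9 cont=1 payload=0x29=41: acc |= 41<<0 -> acc=41 shift=7
  byte[1]=0xCA cont=1 payload=0x4A=74: acc |= 74<<7 -> acc=9513 shift=14
  byte[2]=0xD8 cont=1 payload=0x58=88: acc |= 88<<14 -> acc=1451305 shift=21
  byte[3]=0x56 cont=0 payload=0x56=86: acc |= 86<<21 -> acc=181806377 shift=28 [end]
Varint 1: bytes[0:4] = A9 CA D8 56 -> value 181806377 (4 byte(s))
  byte[4]=0xD3 cont=1 payload=0x53=83: acc |= 83<<0 -> acc=83 shift=7
  byte[5]=0x95 cont=1 payload=0x15=21: acc |= 21<<7 -> acc=2771 shift=14
  byte[6]=0xC7 cont=1 payload=0x47=71: acc |= 71<<14 -> acc=1166035 shift=21
  byte[7]=0x7C cont=0 payload=0x7C=124: acc |= 124<<21 -> acc=261212883 shift=28 [end]
Varint 2: bytes[4:8] = D3 95 C7 7C -> value 261212883 (4 byte(s))
  byte[8]=0x5C cont=0 payload=0x5C=92: acc |= 92<<0 -> acc=92 shift=7 [end]
Varint 3: bytes[8:9] = 5C -> value 92 (1 byte(s))
  byte[9]=0x90 cont=1 payload=0x10=16: acc |= 16<<0 -> acc=16 shift=7
  byte[10]=0xF3 cont=1 payload=0x73=115: acc |= 115<<7 -> acc=14736 shift=14
  byte[11]=0xF9 cont=1 payload=0x79=121: acc |= 121<<14 -> acc=1997200 shift=21
  byte[12]=0x70 cont=0 payload=0x70=112: acc |= 112<<21 -> acc=236878224 shift=28 [end]
Varint 4: bytes[9:13] = 90 F3 F9 70 -> value 236878224 (4 byte(s))
  byte[13]=0x02 cont=0 payload=0x02=2: acc |= 2<<0 -> acc=2 shift=7 [end]
Varint 5: bytes[13:14] = 02 -> value 2 (1 byte(s))
  byte[14]=0x9D cont=1 payload=0x1D=29: acc |= 29<<0 -> acc=29 shift=7
  byte[15]=0x0F cont=0 payload=0x0F=15: acc |= 15<<7 -> acc=1949 shift=14 [end]
Varint 6: bytes[14:16] = 9D 0F -> value 1949 (2 byte(s))
  byte[16]=0x9B cont=1 payload=0x1B=27: acc |= 27<<0 -> acc=27 shift=7
  byte[17]=0x0C cont=0 payload=0x0C=12: acc |= 12<<7 -> acc=1563 shift=14 [end]
Varint 7: bytes[16:18] = 9B 0C -> value 1563 (2 byte(s))

Answer: 9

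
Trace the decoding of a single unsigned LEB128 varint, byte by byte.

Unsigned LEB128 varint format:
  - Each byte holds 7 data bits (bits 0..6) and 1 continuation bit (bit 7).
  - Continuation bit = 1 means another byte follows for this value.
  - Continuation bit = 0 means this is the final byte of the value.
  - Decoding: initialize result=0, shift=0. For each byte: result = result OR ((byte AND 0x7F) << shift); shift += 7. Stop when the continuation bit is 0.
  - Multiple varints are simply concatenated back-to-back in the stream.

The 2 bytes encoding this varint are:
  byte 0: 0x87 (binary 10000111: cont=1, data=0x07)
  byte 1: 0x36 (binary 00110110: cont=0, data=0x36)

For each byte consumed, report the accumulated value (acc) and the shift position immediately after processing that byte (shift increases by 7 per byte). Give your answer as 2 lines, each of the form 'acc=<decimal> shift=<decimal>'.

byte 0=0x87: payload=0x07=7, contrib = 7<<0 = 7; acc -> 7, shift -> 7
byte 1=0x36: payload=0x36=54, contrib = 54<<7 = 6912; acc -> 6919, shift -> 14

Answer: acc=7 shift=7
acc=6919 shift=14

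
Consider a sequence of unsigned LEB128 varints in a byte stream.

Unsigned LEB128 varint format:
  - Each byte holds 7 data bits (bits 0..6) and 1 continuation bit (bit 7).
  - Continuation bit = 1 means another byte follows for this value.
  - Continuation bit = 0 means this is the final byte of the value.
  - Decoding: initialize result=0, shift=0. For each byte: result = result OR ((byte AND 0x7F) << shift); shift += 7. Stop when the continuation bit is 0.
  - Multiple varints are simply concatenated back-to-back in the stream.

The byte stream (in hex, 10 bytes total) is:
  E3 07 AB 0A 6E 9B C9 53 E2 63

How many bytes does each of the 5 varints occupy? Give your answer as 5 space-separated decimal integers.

  byte[0]=0xE3 cont=1 payload=0x63=99: acc |= 99<<0 -> acc=99 shift=7
  byte[1]=0x07 cont=0 payload=0x07=7: acc |= 7<<7 -> acc=995 shift=14 [end]
Varint 1: bytes[0:2] = E3 07 -> value 995 (2 byte(s))
  byte[2]=0xAB cont=1 payload=0x2B=43: acc |= 43<<0 -> acc=43 shift=7
  byte[3]=0x0A cont=0 payload=0x0A=10: acc |= 10<<7 -> acc=1323 shift=14 [end]
Varint 2: bytes[2:4] = AB 0A -> value 1323 (2 byte(s))
  byte[4]=0x6E cont=0 payload=0x6E=110: acc |= 110<<0 -> acc=110 shift=7 [end]
Varint 3: bytes[4:5] = 6E -> value 110 (1 byte(s))
  byte[5]=0x9B cont=1 payload=0x1B=27: acc |= 27<<0 -> acc=27 shift=7
  byte[6]=0xC9 cont=1 payload=0x49=73: acc |= 73<<7 -> acc=9371 shift=14
  byte[7]=0x53 cont=0 payload=0x53=83: acc |= 83<<14 -> acc=1369243 shift=21 [end]
Varint 4: bytes[5:8] = 9B C9 53 -> value 1369243 (3 byte(s))
  byte[8]=0xE2 cont=1 payload=0x62=98: acc |= 98<<0 -> acc=98 shift=7
  byte[9]=0x63 cont=0 payload=0x63=99: acc |= 99<<7 -> acc=12770 shift=14 [end]
Varint 5: bytes[8:10] = E2 63 -> value 12770 (2 byte(s))

Answer: 2 2 1 3 2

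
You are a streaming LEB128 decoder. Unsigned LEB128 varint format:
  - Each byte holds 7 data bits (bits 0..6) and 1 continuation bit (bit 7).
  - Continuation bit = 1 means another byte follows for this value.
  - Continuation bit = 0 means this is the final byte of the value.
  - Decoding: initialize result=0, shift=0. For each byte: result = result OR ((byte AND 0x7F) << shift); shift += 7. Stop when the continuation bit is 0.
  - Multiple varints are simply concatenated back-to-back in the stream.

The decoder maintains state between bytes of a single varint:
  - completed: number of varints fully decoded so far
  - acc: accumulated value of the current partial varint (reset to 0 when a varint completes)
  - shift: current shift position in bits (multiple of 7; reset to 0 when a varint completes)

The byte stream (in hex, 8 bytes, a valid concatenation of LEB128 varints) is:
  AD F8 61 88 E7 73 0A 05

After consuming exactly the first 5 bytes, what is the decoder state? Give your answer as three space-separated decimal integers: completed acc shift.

byte[0]=0xAD cont=1 payload=0x2D: acc |= 45<<0 -> completed=0 acc=45 shift=7
byte[1]=0xF8 cont=1 payload=0x78: acc |= 120<<7 -> completed=0 acc=15405 shift=14
byte[2]=0x61 cont=0 payload=0x61: varint #1 complete (value=1604653); reset -> completed=1 acc=0 shift=0
byte[3]=0x88 cont=1 payload=0x08: acc |= 8<<0 -> completed=1 acc=8 shift=7
byte[4]=0xE7 cont=1 payload=0x67: acc |= 103<<7 -> completed=1 acc=13192 shift=14

Answer: 1 13192 14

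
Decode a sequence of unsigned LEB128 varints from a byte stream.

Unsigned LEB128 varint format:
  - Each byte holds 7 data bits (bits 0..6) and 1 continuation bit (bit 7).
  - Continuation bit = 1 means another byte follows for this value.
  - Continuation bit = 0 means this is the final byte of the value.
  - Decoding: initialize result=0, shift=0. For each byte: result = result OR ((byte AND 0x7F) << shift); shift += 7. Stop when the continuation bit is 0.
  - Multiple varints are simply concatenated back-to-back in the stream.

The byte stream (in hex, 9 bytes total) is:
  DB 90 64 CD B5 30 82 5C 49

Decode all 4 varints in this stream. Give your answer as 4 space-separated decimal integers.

Answer: 1640539 793293 11778 73

Derivation:
  byte[0]=0xDB cont=1 payload=0x5B=91: acc |= 91<<0 -> acc=91 shift=7
  byte[1]=0x90 cont=1 payload=0x10=16: acc |= 16<<7 -> acc=2139 shift=14
  byte[2]=0x64 cont=0 payload=0x64=100: acc |= 100<<14 -> acc=1640539 shift=21 [end]
Varint 1: bytes[0:3] = DB 90 64 -> value 1640539 (3 byte(s))
  byte[3]=0xCD cont=1 payload=0x4D=77: acc |= 77<<0 -> acc=77 shift=7
  byte[4]=0xB5 cont=1 payload=0x35=53: acc |= 53<<7 -> acc=6861 shift=14
  byte[5]=0x30 cont=0 payload=0x30=48: acc |= 48<<14 -> acc=793293 shift=21 [end]
Varint 2: bytes[3:6] = CD B5 30 -> value 793293 (3 byte(s))
  byte[6]=0x82 cont=1 payload=0x02=2: acc |= 2<<0 -> acc=2 shift=7
  byte[7]=0x5C cont=0 payload=0x5C=92: acc |= 92<<7 -> acc=11778 shift=14 [end]
Varint 3: bytes[6:8] = 82 5C -> value 11778 (2 byte(s))
  byte[8]=0x49 cont=0 payload=0x49=73: acc |= 73<<0 -> acc=73 shift=7 [end]
Varint 4: bytes[8:9] = 49 -> value 73 (1 byte(s))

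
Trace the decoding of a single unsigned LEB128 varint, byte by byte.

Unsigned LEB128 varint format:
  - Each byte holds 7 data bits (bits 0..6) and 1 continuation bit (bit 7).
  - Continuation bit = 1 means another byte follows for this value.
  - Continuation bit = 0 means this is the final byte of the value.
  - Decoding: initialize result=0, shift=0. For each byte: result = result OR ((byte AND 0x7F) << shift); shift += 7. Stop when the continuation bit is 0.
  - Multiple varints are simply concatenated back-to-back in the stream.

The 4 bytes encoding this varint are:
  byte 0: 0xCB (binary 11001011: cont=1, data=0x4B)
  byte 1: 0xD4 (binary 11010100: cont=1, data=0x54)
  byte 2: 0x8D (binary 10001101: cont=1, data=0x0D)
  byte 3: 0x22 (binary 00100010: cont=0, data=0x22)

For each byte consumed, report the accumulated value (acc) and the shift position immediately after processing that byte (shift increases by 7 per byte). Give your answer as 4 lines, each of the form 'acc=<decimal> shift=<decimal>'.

Answer: acc=75 shift=7
acc=10827 shift=14
acc=223819 shift=21
acc=71526987 shift=28

Derivation:
byte 0=0xCB: payload=0x4B=75, contrib = 75<<0 = 75; acc -> 75, shift -> 7
byte 1=0xD4: payload=0x54=84, contrib = 84<<7 = 10752; acc -> 10827, shift -> 14
byte 2=0x8D: payload=0x0D=13, contrib = 13<<14 = 212992; acc -> 223819, shift -> 21
byte 3=0x22: payload=0x22=34, contrib = 34<<21 = 71303168; acc -> 71526987, shift -> 28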